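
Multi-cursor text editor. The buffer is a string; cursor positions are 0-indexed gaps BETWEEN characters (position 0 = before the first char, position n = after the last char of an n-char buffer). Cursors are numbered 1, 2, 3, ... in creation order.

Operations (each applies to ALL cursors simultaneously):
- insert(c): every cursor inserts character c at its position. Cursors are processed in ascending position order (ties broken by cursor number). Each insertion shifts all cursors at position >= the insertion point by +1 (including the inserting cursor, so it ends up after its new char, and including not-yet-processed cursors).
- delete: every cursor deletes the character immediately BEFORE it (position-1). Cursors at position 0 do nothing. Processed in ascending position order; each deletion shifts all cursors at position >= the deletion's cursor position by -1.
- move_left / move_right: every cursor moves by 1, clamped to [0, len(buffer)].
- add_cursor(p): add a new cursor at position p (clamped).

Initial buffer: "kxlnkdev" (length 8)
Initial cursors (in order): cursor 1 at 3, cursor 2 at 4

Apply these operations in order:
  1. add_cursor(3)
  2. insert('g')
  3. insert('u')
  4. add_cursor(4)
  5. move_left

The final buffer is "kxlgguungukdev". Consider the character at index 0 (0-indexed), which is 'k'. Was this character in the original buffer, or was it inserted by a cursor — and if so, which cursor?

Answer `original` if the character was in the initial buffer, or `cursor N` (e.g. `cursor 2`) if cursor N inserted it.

After op 1 (add_cursor(3)): buffer="kxlnkdev" (len 8), cursors c1@3 c3@3 c2@4, authorship ........
After op 2 (insert('g')): buffer="kxlggngkdev" (len 11), cursors c1@5 c3@5 c2@7, authorship ...13.2....
After op 3 (insert('u')): buffer="kxlgguungukdev" (len 14), cursors c1@7 c3@7 c2@10, authorship ...1313.22....
After op 4 (add_cursor(4)): buffer="kxlgguungukdev" (len 14), cursors c4@4 c1@7 c3@7 c2@10, authorship ...1313.22....
After op 5 (move_left): buffer="kxlgguungukdev" (len 14), cursors c4@3 c1@6 c3@6 c2@9, authorship ...1313.22....
Authorship (.=original, N=cursor N): . . . 1 3 1 3 . 2 2 . . . .
Index 0: author = original

Answer: original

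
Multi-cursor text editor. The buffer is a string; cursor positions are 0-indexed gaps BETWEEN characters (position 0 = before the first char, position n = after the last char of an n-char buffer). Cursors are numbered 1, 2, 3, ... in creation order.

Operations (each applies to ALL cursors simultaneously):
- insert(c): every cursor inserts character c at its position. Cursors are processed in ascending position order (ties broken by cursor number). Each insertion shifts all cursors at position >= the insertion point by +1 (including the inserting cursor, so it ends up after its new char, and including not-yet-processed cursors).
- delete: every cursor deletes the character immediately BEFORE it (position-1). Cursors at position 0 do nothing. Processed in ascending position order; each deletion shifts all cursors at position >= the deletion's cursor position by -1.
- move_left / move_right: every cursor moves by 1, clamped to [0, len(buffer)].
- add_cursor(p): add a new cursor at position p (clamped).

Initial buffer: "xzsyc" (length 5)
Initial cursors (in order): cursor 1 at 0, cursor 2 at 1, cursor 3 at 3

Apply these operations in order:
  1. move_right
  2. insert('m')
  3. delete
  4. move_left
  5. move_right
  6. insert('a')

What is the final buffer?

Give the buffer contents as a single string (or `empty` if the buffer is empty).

After op 1 (move_right): buffer="xzsyc" (len 5), cursors c1@1 c2@2 c3@4, authorship .....
After op 2 (insert('m')): buffer="xmzmsymc" (len 8), cursors c1@2 c2@4 c3@7, authorship .1.2..3.
After op 3 (delete): buffer="xzsyc" (len 5), cursors c1@1 c2@2 c3@4, authorship .....
After op 4 (move_left): buffer="xzsyc" (len 5), cursors c1@0 c2@1 c3@3, authorship .....
After op 5 (move_right): buffer="xzsyc" (len 5), cursors c1@1 c2@2 c3@4, authorship .....
After op 6 (insert('a')): buffer="xazasyac" (len 8), cursors c1@2 c2@4 c3@7, authorship .1.2..3.

Answer: xazasyac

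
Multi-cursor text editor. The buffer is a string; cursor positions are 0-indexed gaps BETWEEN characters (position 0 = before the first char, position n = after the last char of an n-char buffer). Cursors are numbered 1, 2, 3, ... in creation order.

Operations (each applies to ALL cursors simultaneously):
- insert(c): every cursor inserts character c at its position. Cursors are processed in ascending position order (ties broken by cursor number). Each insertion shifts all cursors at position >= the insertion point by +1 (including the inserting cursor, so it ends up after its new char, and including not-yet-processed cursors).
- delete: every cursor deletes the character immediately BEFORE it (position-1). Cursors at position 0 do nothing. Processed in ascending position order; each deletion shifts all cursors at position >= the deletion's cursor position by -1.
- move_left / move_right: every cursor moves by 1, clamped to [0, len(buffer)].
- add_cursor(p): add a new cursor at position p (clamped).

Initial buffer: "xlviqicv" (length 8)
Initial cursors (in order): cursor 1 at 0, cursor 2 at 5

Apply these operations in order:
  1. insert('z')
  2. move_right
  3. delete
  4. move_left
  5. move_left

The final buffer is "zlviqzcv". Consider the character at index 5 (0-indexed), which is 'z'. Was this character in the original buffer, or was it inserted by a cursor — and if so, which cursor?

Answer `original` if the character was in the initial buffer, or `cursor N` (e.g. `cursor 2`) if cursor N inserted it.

Answer: cursor 2

Derivation:
After op 1 (insert('z')): buffer="zxlviqzicv" (len 10), cursors c1@1 c2@7, authorship 1.....2...
After op 2 (move_right): buffer="zxlviqzicv" (len 10), cursors c1@2 c2@8, authorship 1.....2...
After op 3 (delete): buffer="zlviqzcv" (len 8), cursors c1@1 c2@6, authorship 1....2..
After op 4 (move_left): buffer="zlviqzcv" (len 8), cursors c1@0 c2@5, authorship 1....2..
After op 5 (move_left): buffer="zlviqzcv" (len 8), cursors c1@0 c2@4, authorship 1....2..
Authorship (.=original, N=cursor N): 1 . . . . 2 . .
Index 5: author = 2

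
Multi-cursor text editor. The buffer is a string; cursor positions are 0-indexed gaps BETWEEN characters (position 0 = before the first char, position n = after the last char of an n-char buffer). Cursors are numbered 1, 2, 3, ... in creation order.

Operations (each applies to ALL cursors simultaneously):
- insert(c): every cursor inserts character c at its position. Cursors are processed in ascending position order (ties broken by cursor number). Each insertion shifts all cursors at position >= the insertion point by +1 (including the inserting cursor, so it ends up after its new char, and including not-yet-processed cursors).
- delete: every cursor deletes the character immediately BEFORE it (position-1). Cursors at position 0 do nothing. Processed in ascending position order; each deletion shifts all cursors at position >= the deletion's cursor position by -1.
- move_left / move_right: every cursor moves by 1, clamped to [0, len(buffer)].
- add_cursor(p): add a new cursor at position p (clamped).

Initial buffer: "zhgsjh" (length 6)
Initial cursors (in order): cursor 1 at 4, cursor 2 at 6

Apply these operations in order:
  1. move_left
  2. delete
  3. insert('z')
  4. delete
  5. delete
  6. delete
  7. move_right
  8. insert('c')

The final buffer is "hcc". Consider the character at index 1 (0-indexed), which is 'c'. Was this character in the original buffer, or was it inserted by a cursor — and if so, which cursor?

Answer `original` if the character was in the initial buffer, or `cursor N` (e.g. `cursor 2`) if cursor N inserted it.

Answer: cursor 1

Derivation:
After op 1 (move_left): buffer="zhgsjh" (len 6), cursors c1@3 c2@5, authorship ......
After op 2 (delete): buffer="zhsh" (len 4), cursors c1@2 c2@3, authorship ....
After op 3 (insert('z')): buffer="zhzszh" (len 6), cursors c1@3 c2@5, authorship ..1.2.
After op 4 (delete): buffer="zhsh" (len 4), cursors c1@2 c2@3, authorship ....
After op 5 (delete): buffer="zh" (len 2), cursors c1@1 c2@1, authorship ..
After op 6 (delete): buffer="h" (len 1), cursors c1@0 c2@0, authorship .
After op 7 (move_right): buffer="h" (len 1), cursors c1@1 c2@1, authorship .
After op 8 (insert('c')): buffer="hcc" (len 3), cursors c1@3 c2@3, authorship .12
Authorship (.=original, N=cursor N): . 1 2
Index 1: author = 1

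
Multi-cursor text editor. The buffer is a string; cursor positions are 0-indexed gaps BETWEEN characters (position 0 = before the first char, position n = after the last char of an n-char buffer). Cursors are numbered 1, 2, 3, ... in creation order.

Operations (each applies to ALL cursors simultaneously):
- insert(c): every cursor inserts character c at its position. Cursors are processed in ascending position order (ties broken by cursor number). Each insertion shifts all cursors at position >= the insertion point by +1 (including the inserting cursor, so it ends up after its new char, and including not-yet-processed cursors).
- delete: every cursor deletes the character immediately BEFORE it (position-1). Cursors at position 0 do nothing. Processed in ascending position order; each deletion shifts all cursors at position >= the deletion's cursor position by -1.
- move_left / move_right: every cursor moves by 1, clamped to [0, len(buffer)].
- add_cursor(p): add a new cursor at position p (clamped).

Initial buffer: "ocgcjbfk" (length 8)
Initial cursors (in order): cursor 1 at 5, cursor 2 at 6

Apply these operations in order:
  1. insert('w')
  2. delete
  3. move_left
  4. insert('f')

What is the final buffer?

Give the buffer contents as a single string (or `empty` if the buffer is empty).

Answer: ocgcfjfbfk

Derivation:
After op 1 (insert('w')): buffer="ocgcjwbwfk" (len 10), cursors c1@6 c2@8, authorship .....1.2..
After op 2 (delete): buffer="ocgcjbfk" (len 8), cursors c1@5 c2@6, authorship ........
After op 3 (move_left): buffer="ocgcjbfk" (len 8), cursors c1@4 c2@5, authorship ........
After op 4 (insert('f')): buffer="ocgcfjfbfk" (len 10), cursors c1@5 c2@7, authorship ....1.2...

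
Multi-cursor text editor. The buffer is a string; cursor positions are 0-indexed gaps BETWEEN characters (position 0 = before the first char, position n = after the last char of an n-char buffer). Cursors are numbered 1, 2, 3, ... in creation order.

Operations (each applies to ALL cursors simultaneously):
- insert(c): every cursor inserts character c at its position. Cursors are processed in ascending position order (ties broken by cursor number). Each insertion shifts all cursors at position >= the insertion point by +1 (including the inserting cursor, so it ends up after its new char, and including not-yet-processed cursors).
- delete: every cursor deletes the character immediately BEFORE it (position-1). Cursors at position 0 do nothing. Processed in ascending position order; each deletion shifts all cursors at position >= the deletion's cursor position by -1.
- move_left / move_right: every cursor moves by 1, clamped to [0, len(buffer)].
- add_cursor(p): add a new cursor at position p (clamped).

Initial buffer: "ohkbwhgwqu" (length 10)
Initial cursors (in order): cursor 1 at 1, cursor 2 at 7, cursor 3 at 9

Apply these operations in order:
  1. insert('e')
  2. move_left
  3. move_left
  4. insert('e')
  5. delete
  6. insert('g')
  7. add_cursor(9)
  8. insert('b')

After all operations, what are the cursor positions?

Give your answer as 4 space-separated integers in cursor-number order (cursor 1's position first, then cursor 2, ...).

Answer: 2 12 17 12

Derivation:
After op 1 (insert('e')): buffer="oehkbwhgewqeu" (len 13), cursors c1@2 c2@9 c3@12, authorship .1......2..3.
After op 2 (move_left): buffer="oehkbwhgewqeu" (len 13), cursors c1@1 c2@8 c3@11, authorship .1......2..3.
After op 3 (move_left): buffer="oehkbwhgewqeu" (len 13), cursors c1@0 c2@7 c3@10, authorship .1......2..3.
After op 4 (insert('e')): buffer="eoehkbwhegeweqeu" (len 16), cursors c1@1 c2@9 c3@13, authorship 1.1.....2.2.3.3.
After op 5 (delete): buffer="oehkbwhgewqeu" (len 13), cursors c1@0 c2@7 c3@10, authorship .1......2..3.
After op 6 (insert('g')): buffer="goehkbwhggewgqeu" (len 16), cursors c1@1 c2@9 c3@13, authorship 1.1.....2.2.3.3.
After op 7 (add_cursor(9)): buffer="goehkbwhggewgqeu" (len 16), cursors c1@1 c2@9 c4@9 c3@13, authorship 1.1.....2.2.3.3.
After op 8 (insert('b')): buffer="gboehkbwhgbbgewgbqeu" (len 20), cursors c1@2 c2@12 c4@12 c3@17, authorship 11.1.....224.2.33.3.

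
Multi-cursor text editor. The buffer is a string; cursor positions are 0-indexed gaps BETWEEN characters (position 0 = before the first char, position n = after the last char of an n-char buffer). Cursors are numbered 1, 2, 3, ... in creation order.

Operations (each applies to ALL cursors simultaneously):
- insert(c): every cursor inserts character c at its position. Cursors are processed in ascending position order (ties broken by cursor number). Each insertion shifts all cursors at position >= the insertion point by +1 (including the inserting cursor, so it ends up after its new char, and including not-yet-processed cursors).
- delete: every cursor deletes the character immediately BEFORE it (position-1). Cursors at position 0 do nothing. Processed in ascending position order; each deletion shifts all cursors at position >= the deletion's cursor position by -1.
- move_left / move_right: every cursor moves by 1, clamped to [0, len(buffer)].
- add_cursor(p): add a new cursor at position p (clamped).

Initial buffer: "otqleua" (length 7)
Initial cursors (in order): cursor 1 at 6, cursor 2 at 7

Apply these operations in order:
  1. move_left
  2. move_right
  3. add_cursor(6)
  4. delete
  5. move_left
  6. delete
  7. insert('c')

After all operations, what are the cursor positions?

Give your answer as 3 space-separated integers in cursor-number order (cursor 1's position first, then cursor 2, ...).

After op 1 (move_left): buffer="otqleua" (len 7), cursors c1@5 c2@6, authorship .......
After op 2 (move_right): buffer="otqleua" (len 7), cursors c1@6 c2@7, authorship .......
After op 3 (add_cursor(6)): buffer="otqleua" (len 7), cursors c1@6 c3@6 c2@7, authorship .......
After op 4 (delete): buffer="otql" (len 4), cursors c1@4 c2@4 c3@4, authorship ....
After op 5 (move_left): buffer="otql" (len 4), cursors c1@3 c2@3 c3@3, authorship ....
After op 6 (delete): buffer="l" (len 1), cursors c1@0 c2@0 c3@0, authorship .
After op 7 (insert('c')): buffer="cccl" (len 4), cursors c1@3 c2@3 c3@3, authorship 123.

Answer: 3 3 3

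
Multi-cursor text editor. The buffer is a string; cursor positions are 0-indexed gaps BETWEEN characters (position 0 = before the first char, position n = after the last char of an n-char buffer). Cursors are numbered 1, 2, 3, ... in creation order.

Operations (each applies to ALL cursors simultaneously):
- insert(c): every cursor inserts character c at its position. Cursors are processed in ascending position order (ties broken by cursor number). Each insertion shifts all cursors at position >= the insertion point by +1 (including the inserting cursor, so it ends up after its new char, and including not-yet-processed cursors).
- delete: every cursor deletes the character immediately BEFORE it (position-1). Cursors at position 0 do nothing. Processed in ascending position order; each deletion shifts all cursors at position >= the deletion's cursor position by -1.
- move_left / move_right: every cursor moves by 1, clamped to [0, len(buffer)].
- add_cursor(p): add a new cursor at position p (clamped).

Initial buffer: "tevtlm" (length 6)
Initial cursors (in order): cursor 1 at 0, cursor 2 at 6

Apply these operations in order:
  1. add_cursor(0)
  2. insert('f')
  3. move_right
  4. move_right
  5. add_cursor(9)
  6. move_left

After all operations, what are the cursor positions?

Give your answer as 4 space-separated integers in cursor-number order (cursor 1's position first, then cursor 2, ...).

After op 1 (add_cursor(0)): buffer="tevtlm" (len 6), cursors c1@0 c3@0 c2@6, authorship ......
After op 2 (insert('f')): buffer="fftevtlmf" (len 9), cursors c1@2 c3@2 c2@9, authorship 13......2
After op 3 (move_right): buffer="fftevtlmf" (len 9), cursors c1@3 c3@3 c2@9, authorship 13......2
After op 4 (move_right): buffer="fftevtlmf" (len 9), cursors c1@4 c3@4 c2@9, authorship 13......2
After op 5 (add_cursor(9)): buffer="fftevtlmf" (len 9), cursors c1@4 c3@4 c2@9 c4@9, authorship 13......2
After op 6 (move_left): buffer="fftevtlmf" (len 9), cursors c1@3 c3@3 c2@8 c4@8, authorship 13......2

Answer: 3 8 3 8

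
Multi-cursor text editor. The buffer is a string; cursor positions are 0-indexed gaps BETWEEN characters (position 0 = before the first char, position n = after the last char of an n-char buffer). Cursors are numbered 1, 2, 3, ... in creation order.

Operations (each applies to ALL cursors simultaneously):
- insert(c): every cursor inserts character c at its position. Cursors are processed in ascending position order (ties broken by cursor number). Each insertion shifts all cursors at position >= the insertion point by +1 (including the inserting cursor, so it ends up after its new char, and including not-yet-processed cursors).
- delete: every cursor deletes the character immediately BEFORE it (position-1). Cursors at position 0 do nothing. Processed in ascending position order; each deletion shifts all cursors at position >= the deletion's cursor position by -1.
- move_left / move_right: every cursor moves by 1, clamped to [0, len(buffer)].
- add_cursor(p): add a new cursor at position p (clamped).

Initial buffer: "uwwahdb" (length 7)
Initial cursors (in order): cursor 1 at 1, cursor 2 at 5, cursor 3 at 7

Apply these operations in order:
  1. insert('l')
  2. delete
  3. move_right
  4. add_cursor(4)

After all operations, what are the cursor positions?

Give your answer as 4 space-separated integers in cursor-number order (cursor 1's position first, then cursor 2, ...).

Answer: 2 6 7 4

Derivation:
After op 1 (insert('l')): buffer="ulwwahldbl" (len 10), cursors c1@2 c2@7 c3@10, authorship .1....2..3
After op 2 (delete): buffer="uwwahdb" (len 7), cursors c1@1 c2@5 c3@7, authorship .......
After op 3 (move_right): buffer="uwwahdb" (len 7), cursors c1@2 c2@6 c3@7, authorship .......
After op 4 (add_cursor(4)): buffer="uwwahdb" (len 7), cursors c1@2 c4@4 c2@6 c3@7, authorship .......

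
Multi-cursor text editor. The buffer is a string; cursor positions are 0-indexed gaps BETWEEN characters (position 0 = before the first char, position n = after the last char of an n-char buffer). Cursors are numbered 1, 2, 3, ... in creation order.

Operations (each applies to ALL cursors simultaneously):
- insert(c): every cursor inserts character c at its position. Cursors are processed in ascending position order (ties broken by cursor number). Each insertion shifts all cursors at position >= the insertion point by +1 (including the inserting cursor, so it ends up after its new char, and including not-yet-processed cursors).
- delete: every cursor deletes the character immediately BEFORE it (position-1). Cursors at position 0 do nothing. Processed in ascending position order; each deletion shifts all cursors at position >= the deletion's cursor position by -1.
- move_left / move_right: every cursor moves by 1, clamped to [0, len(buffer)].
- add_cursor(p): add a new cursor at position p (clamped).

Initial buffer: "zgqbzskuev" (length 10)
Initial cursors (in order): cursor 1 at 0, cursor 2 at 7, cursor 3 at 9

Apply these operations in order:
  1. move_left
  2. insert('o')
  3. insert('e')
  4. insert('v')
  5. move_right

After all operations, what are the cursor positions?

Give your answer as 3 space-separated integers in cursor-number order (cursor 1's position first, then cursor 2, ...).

Answer: 4 13 18

Derivation:
After op 1 (move_left): buffer="zgqbzskuev" (len 10), cursors c1@0 c2@6 c3@8, authorship ..........
After op 2 (insert('o')): buffer="ozgqbzsokuoev" (len 13), cursors c1@1 c2@8 c3@11, authorship 1......2..3..
After op 3 (insert('e')): buffer="oezgqbzsoekuoeev" (len 16), cursors c1@2 c2@10 c3@14, authorship 11......22..33..
After op 4 (insert('v')): buffer="oevzgqbzsoevkuoevev" (len 19), cursors c1@3 c2@12 c3@17, authorship 111......222..333..
After op 5 (move_right): buffer="oevzgqbzsoevkuoevev" (len 19), cursors c1@4 c2@13 c3@18, authorship 111......222..333..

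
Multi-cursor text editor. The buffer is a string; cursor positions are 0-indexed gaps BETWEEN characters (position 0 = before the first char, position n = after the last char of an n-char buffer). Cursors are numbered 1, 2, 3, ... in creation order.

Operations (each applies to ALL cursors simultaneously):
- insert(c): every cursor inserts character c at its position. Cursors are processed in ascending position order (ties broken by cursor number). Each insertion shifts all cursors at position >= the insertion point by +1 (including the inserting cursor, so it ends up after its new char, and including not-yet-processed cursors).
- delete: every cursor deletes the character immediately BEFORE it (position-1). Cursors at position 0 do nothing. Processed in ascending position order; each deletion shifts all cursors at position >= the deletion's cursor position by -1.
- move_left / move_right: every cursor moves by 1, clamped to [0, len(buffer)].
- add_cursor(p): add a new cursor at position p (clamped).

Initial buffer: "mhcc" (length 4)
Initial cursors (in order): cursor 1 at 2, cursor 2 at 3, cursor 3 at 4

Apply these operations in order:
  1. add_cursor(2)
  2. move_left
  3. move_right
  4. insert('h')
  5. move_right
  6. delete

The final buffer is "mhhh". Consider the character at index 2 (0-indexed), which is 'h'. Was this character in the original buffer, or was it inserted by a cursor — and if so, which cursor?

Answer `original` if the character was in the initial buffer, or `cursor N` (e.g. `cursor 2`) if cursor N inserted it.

After op 1 (add_cursor(2)): buffer="mhcc" (len 4), cursors c1@2 c4@2 c2@3 c3@4, authorship ....
After op 2 (move_left): buffer="mhcc" (len 4), cursors c1@1 c4@1 c2@2 c3@3, authorship ....
After op 3 (move_right): buffer="mhcc" (len 4), cursors c1@2 c4@2 c2@3 c3@4, authorship ....
After op 4 (insert('h')): buffer="mhhhchch" (len 8), cursors c1@4 c4@4 c2@6 c3@8, authorship ..14.2.3
After op 5 (move_right): buffer="mhhhchch" (len 8), cursors c1@5 c4@5 c2@7 c3@8, authorship ..14.2.3
After op 6 (delete): buffer="mhhh" (len 4), cursors c1@3 c4@3 c2@4 c3@4, authorship ..12
Authorship (.=original, N=cursor N): . . 1 2
Index 2: author = 1

Answer: cursor 1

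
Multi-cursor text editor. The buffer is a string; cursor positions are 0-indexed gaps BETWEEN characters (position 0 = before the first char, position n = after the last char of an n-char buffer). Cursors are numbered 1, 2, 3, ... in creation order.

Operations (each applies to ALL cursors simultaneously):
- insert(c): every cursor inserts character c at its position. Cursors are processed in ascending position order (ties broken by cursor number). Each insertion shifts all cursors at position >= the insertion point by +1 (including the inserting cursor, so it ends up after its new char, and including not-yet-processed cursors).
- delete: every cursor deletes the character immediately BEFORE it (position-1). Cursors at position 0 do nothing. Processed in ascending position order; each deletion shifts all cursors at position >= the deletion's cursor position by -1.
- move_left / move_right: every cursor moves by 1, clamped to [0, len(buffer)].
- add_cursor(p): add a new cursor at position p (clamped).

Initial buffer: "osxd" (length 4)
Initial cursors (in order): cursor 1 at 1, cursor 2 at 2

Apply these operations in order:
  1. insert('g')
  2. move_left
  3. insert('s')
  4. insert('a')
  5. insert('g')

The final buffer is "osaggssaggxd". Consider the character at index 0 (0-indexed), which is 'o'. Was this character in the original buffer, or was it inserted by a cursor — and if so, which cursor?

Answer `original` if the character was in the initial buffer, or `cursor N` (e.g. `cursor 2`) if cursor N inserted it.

Answer: original

Derivation:
After op 1 (insert('g')): buffer="ogsgxd" (len 6), cursors c1@2 c2@4, authorship .1.2..
After op 2 (move_left): buffer="ogsgxd" (len 6), cursors c1@1 c2@3, authorship .1.2..
After op 3 (insert('s')): buffer="osgssgxd" (len 8), cursors c1@2 c2@5, authorship .11.22..
After op 4 (insert('a')): buffer="osagssagxd" (len 10), cursors c1@3 c2@7, authorship .111.222..
After op 5 (insert('g')): buffer="osaggssaggxd" (len 12), cursors c1@4 c2@9, authorship .1111.2222..
Authorship (.=original, N=cursor N): . 1 1 1 1 . 2 2 2 2 . .
Index 0: author = original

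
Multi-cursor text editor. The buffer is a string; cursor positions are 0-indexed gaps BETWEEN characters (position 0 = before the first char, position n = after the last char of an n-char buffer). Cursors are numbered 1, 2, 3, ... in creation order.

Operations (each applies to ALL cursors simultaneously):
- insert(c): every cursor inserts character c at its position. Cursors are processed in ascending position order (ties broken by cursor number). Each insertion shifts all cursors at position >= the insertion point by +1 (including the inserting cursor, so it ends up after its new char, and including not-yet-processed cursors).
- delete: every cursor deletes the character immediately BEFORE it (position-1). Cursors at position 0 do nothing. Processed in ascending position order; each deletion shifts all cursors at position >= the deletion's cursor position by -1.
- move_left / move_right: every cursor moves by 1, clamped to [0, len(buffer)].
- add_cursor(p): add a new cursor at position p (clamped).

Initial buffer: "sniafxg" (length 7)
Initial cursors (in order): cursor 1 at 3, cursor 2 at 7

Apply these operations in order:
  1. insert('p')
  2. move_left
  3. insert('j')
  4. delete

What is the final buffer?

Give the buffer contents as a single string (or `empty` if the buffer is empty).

After op 1 (insert('p')): buffer="snipafxgp" (len 9), cursors c1@4 c2@9, authorship ...1....2
After op 2 (move_left): buffer="snipafxgp" (len 9), cursors c1@3 c2@8, authorship ...1....2
After op 3 (insert('j')): buffer="snijpafxgjp" (len 11), cursors c1@4 c2@10, authorship ...11....22
After op 4 (delete): buffer="snipafxgp" (len 9), cursors c1@3 c2@8, authorship ...1....2

Answer: snipafxgp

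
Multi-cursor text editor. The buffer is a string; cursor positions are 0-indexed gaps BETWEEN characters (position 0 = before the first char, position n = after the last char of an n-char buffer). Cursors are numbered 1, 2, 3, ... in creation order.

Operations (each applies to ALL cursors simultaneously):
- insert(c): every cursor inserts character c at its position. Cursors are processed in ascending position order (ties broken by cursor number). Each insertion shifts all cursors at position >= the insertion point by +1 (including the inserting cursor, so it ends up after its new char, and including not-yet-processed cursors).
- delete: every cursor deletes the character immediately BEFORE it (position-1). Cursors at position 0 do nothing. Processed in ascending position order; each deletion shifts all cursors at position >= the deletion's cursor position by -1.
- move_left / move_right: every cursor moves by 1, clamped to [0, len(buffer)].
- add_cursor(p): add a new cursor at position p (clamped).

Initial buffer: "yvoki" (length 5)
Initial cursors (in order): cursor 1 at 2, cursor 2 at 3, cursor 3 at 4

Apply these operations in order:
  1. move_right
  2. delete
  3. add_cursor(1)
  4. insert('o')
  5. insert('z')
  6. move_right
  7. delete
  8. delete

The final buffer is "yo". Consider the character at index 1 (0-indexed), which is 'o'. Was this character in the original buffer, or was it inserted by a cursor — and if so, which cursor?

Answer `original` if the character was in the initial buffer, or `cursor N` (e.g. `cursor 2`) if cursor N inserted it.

Answer: cursor 4

Derivation:
After op 1 (move_right): buffer="yvoki" (len 5), cursors c1@3 c2@4 c3@5, authorship .....
After op 2 (delete): buffer="yv" (len 2), cursors c1@2 c2@2 c3@2, authorship ..
After op 3 (add_cursor(1)): buffer="yv" (len 2), cursors c4@1 c1@2 c2@2 c3@2, authorship ..
After op 4 (insert('o')): buffer="yovooo" (len 6), cursors c4@2 c1@6 c2@6 c3@6, authorship .4.123
After op 5 (insert('z')): buffer="yozvooozzz" (len 10), cursors c4@3 c1@10 c2@10 c3@10, authorship .44.123123
After op 6 (move_right): buffer="yozvooozzz" (len 10), cursors c4@4 c1@10 c2@10 c3@10, authorship .44.123123
After op 7 (delete): buffer="yozooo" (len 6), cursors c4@3 c1@6 c2@6 c3@6, authorship .44123
After op 8 (delete): buffer="yo" (len 2), cursors c1@2 c2@2 c3@2 c4@2, authorship .4
Authorship (.=original, N=cursor N): . 4
Index 1: author = 4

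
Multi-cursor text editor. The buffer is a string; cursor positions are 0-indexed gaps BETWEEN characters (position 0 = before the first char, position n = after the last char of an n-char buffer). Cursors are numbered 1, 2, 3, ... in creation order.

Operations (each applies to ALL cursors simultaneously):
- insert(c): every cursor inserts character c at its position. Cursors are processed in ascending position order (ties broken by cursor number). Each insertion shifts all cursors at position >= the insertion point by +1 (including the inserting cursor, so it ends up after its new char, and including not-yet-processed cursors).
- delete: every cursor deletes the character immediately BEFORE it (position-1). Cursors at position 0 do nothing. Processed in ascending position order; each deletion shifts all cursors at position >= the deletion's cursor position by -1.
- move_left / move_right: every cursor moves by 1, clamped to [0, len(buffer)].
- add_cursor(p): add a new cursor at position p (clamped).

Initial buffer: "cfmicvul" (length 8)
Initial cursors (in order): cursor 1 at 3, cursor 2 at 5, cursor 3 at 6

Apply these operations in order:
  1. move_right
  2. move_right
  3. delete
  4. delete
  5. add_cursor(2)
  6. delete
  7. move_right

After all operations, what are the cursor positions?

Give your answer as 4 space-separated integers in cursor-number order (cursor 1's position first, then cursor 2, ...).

After op 1 (move_right): buffer="cfmicvul" (len 8), cursors c1@4 c2@6 c3@7, authorship ........
After op 2 (move_right): buffer="cfmicvul" (len 8), cursors c1@5 c2@7 c3@8, authorship ........
After op 3 (delete): buffer="cfmiv" (len 5), cursors c1@4 c2@5 c3@5, authorship .....
After op 4 (delete): buffer="cf" (len 2), cursors c1@2 c2@2 c3@2, authorship ..
After op 5 (add_cursor(2)): buffer="cf" (len 2), cursors c1@2 c2@2 c3@2 c4@2, authorship ..
After op 6 (delete): buffer="" (len 0), cursors c1@0 c2@0 c3@0 c4@0, authorship 
After op 7 (move_right): buffer="" (len 0), cursors c1@0 c2@0 c3@0 c4@0, authorship 

Answer: 0 0 0 0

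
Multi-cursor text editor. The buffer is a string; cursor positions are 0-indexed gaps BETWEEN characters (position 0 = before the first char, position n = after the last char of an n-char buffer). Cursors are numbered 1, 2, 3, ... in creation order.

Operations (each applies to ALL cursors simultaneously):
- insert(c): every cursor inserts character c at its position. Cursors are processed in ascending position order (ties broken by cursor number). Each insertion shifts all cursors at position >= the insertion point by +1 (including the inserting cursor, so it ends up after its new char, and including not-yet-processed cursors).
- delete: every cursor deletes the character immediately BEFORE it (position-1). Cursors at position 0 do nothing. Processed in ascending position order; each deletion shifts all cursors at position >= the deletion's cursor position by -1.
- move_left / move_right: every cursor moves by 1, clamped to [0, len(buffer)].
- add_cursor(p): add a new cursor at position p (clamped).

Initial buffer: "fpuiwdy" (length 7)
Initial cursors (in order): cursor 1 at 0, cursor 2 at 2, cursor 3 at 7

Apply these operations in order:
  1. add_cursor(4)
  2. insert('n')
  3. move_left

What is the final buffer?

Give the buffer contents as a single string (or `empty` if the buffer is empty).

After op 1 (add_cursor(4)): buffer="fpuiwdy" (len 7), cursors c1@0 c2@2 c4@4 c3@7, authorship .......
After op 2 (insert('n')): buffer="nfpnuinwdyn" (len 11), cursors c1@1 c2@4 c4@7 c3@11, authorship 1..2..4...3
After op 3 (move_left): buffer="nfpnuinwdyn" (len 11), cursors c1@0 c2@3 c4@6 c3@10, authorship 1..2..4...3

Answer: nfpnuinwdyn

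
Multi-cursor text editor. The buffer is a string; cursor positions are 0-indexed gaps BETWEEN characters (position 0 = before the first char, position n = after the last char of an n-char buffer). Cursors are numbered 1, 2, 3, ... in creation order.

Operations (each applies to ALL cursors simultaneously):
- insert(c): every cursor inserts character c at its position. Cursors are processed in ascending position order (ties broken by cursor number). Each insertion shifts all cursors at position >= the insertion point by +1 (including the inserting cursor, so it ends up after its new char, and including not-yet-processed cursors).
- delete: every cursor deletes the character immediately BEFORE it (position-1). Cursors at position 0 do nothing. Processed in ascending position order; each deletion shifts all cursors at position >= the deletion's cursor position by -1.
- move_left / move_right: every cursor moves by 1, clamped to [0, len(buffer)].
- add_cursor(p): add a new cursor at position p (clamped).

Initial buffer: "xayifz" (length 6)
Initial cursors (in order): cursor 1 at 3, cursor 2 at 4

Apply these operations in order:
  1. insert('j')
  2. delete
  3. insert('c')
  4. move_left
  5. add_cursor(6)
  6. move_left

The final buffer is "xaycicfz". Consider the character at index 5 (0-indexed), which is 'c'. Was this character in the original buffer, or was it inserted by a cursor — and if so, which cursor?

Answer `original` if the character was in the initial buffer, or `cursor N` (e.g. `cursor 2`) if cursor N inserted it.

After op 1 (insert('j')): buffer="xayjijfz" (len 8), cursors c1@4 c2@6, authorship ...1.2..
After op 2 (delete): buffer="xayifz" (len 6), cursors c1@3 c2@4, authorship ......
After op 3 (insert('c')): buffer="xaycicfz" (len 8), cursors c1@4 c2@6, authorship ...1.2..
After op 4 (move_left): buffer="xaycicfz" (len 8), cursors c1@3 c2@5, authorship ...1.2..
After op 5 (add_cursor(6)): buffer="xaycicfz" (len 8), cursors c1@3 c2@5 c3@6, authorship ...1.2..
After op 6 (move_left): buffer="xaycicfz" (len 8), cursors c1@2 c2@4 c3@5, authorship ...1.2..
Authorship (.=original, N=cursor N): . . . 1 . 2 . .
Index 5: author = 2

Answer: cursor 2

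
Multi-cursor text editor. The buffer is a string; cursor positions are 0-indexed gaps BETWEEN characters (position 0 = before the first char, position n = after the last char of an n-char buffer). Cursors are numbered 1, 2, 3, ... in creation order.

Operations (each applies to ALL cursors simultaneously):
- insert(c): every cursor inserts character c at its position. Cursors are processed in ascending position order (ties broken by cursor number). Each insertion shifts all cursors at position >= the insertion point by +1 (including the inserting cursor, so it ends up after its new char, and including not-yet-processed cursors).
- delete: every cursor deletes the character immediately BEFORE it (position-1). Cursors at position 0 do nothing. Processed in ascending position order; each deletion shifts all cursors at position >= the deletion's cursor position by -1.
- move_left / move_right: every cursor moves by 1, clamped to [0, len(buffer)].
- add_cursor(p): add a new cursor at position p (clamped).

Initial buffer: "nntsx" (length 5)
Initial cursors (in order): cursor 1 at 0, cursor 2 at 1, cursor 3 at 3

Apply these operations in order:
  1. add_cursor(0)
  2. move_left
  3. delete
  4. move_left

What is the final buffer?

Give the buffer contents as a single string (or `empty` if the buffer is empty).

After op 1 (add_cursor(0)): buffer="nntsx" (len 5), cursors c1@0 c4@0 c2@1 c3@3, authorship .....
After op 2 (move_left): buffer="nntsx" (len 5), cursors c1@0 c2@0 c4@0 c3@2, authorship .....
After op 3 (delete): buffer="ntsx" (len 4), cursors c1@0 c2@0 c4@0 c3@1, authorship ....
After op 4 (move_left): buffer="ntsx" (len 4), cursors c1@0 c2@0 c3@0 c4@0, authorship ....

Answer: ntsx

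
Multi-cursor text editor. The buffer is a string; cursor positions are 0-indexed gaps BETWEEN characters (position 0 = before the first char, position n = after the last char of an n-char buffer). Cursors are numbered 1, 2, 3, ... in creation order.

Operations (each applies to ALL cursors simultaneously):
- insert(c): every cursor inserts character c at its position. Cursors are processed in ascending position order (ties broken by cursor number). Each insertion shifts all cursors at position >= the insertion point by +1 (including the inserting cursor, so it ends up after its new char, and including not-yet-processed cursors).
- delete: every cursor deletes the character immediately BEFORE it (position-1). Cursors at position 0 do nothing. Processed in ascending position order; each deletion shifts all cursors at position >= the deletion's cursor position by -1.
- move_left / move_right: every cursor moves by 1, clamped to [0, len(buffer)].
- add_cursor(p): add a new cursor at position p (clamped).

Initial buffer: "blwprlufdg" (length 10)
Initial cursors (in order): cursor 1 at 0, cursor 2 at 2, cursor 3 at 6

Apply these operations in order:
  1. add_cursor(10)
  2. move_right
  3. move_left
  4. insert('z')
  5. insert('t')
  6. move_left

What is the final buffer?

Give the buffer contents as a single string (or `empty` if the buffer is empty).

After op 1 (add_cursor(10)): buffer="blwprlufdg" (len 10), cursors c1@0 c2@2 c3@6 c4@10, authorship ..........
After op 2 (move_right): buffer="blwprlufdg" (len 10), cursors c1@1 c2@3 c3@7 c4@10, authorship ..........
After op 3 (move_left): buffer="blwprlufdg" (len 10), cursors c1@0 c2@2 c3@6 c4@9, authorship ..........
After op 4 (insert('z')): buffer="zblzwprlzufdzg" (len 14), cursors c1@1 c2@4 c3@9 c4@13, authorship 1..2....3...4.
After op 5 (insert('t')): buffer="ztblztwprlztufdztg" (len 18), cursors c1@2 c2@6 c3@12 c4@17, authorship 11..22....33...44.
After op 6 (move_left): buffer="ztblztwprlztufdztg" (len 18), cursors c1@1 c2@5 c3@11 c4@16, authorship 11..22....33...44.

Answer: ztblztwprlztufdztg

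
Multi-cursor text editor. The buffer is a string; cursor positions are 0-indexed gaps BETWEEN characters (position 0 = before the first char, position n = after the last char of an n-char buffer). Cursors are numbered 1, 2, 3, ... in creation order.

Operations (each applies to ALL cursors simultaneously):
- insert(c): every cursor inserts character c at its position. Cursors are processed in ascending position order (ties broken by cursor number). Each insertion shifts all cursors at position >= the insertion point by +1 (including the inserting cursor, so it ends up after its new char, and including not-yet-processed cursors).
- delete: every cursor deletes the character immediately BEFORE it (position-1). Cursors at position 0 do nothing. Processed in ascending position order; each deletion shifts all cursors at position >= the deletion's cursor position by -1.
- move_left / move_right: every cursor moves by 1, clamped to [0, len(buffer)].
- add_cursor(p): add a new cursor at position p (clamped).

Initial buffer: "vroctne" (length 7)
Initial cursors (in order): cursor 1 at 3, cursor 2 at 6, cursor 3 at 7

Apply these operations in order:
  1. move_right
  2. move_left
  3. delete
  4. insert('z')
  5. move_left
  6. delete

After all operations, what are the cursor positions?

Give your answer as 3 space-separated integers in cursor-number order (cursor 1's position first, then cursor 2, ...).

After op 1 (move_right): buffer="vroctne" (len 7), cursors c1@4 c2@7 c3@7, authorship .......
After op 2 (move_left): buffer="vroctne" (len 7), cursors c1@3 c2@6 c3@6, authorship .......
After op 3 (delete): buffer="vrce" (len 4), cursors c1@2 c2@3 c3@3, authorship ....
After op 4 (insert('z')): buffer="vrzczze" (len 7), cursors c1@3 c2@6 c3@6, authorship ..1.23.
After op 5 (move_left): buffer="vrzczze" (len 7), cursors c1@2 c2@5 c3@5, authorship ..1.23.
After op 6 (delete): buffer="vzze" (len 4), cursors c1@1 c2@2 c3@2, authorship .13.

Answer: 1 2 2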